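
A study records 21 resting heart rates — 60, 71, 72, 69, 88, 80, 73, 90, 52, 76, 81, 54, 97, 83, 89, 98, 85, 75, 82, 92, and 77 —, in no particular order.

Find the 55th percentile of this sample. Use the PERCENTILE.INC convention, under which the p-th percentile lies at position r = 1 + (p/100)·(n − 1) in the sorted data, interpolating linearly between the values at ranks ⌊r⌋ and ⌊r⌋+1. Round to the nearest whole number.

81

Sorted: 52, 54, 60, 69, 71, 72, 73, 75, 76, 77, 80, 81, 82, 83, 85, 88, 89, 90, 92, 97, 98.
n = 21.
r = 1 + (55/100)·(21 − 1) = 1 + 11 = 12.
r is an integer, so P55 is the value at rank 12: 81.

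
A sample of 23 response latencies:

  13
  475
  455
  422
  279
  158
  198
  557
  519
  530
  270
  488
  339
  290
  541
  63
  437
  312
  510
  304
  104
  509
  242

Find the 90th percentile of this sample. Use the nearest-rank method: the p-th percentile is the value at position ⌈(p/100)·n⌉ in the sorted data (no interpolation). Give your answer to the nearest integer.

530

Sorted: 13, 63, 104, 158, 198, 242, 270, 279, 290, 304, 312, 339, 422, 437, 455, 475, 488, 509, 510, 519, 530, 541, 557.
n = 23.
Position = ⌈90/100 · 23⌉ = ⌈20.7⌉ = 21.
The value at rank 21 is 530.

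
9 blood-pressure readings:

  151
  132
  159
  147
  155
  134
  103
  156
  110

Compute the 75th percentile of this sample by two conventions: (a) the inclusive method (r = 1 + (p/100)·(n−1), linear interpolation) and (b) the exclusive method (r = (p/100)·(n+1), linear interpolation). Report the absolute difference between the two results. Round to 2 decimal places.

Sorted: 103, 110, 132, 134, 147, 151, 155, 156, 159.
n = 9.
(a) r = 7 → value at rank 7 = 155.
(b) r = 7.5; between ranks 7 (155) and 8 (156): 155.5.
|155 − 155.5| = 0.5.

0.50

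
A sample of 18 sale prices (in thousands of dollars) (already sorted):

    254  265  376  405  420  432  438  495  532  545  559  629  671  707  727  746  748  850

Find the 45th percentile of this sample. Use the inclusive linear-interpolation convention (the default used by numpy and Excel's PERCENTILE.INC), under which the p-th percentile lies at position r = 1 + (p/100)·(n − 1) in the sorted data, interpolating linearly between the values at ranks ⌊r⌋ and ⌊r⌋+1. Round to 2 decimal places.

519.05

n = 18.
r = 1 + (45/100)·(18 − 1) = 1 + 7.65 = 8.65.
Rank 8 is 495 and rank 9 is 532.
Interpolate: 495 + 0.65·(532 − 495) = 495 + 0.65·37 = 519.05.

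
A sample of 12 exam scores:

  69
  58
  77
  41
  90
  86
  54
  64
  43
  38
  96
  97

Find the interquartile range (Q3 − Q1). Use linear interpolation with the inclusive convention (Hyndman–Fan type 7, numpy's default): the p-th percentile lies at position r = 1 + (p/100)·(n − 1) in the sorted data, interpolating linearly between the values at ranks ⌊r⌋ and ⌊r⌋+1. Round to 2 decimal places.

35.75

Sorted: 38, 41, 43, 54, 58, 64, 69, 77, 86, 90, 96, 97.
n = 12.
P25: r = 3.75; ranks 3–4 are 43, 54; interpolating gives 51.25.
P75: r = 9.25; ranks 9–10 are 86, 90; interpolating gives 87.
Difference: 87 − 51.25 = 35.75.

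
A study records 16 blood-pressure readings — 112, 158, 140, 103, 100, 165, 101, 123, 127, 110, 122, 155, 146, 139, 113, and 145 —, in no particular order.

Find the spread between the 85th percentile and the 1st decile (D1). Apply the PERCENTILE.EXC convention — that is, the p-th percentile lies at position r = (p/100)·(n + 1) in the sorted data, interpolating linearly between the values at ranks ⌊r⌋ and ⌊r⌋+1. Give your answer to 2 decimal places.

55.65

Sorted: 100, 101, 103, 110, 112, 113, 122, 123, 127, 139, 140, 145, 146, 155, 158, 165.
n = 16.
P10: r = 1.7; ranks 1–2 are 100, 101; interpolating gives 100.7.
P85: r = 14.45; ranks 14–15 are 155, 158; interpolating gives 156.35.
Difference: 156.35 − 100.7 = 55.65.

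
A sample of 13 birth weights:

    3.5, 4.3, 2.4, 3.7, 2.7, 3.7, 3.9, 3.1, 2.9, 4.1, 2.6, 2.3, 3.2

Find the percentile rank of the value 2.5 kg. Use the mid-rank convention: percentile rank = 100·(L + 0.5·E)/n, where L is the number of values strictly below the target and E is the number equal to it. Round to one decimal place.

Sorted: 2.3, 2.4, 2.6, 2.7, 2.9, 3.1, 3.2, 3.5, 3.7, 3.7, 3.9, 4.1, 4.3.
Count below 2.5: L = 2; count equal: E = 0; n = 13.
Percentile rank = 100·(2 + 0.5·0)/13 = 100·2/13 = 15.38.

15.4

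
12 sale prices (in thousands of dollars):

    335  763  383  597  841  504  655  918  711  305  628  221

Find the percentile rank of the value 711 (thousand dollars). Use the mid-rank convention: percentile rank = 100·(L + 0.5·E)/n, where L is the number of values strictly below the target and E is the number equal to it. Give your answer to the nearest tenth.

70.8

Sorted: 221, 305, 335, 383, 504, 597, 628, 655, 711, 763, 841, 918.
Count below 711: L = 8; count equal: E = 1; n = 12.
Percentile rank = 100·(8 + 0.5·1)/12 = 100·8.5/12 = 70.83.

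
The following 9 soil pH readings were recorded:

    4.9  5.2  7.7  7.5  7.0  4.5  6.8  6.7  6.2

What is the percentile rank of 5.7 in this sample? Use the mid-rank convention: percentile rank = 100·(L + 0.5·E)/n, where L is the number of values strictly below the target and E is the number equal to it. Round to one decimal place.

33.3

Sorted: 4.5, 4.9, 5.2, 6.2, 6.7, 6.8, 7.0, 7.5, 7.7.
Count below 5.7: L = 3; count equal: E = 0; n = 9.
Percentile rank = 100·(3 + 0.5·0)/9 = 100·3/9 = 33.33.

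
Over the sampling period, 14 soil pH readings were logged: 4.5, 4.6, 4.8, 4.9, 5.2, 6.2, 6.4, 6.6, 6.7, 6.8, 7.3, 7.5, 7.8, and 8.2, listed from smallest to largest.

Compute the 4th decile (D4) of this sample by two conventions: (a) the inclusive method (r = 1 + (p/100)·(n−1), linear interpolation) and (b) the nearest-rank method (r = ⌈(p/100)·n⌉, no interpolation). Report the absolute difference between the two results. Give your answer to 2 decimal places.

n = 14.
(a) r = 6.2; between ranks 6 (6.2) and 7 (6.4): 6.24.
(b) the nearest-rank method: rank 6 → 6.2.
|6.24 − 6.2| = 0.04.

0.04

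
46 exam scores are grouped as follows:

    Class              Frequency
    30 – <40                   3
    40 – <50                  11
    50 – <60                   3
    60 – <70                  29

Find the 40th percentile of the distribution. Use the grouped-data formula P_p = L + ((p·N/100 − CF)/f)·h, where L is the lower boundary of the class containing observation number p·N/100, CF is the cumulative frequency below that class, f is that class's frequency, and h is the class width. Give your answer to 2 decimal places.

N = 46; target position k = 40/100 · 46 = 18.4.
Cumulative frequencies: 3, 14, 17, 46.
Observation 18.4 falls in the class 60 – <70.
L = 60, CF = 17, f = 29, h = 10.
P40 = 60 + ((18.4 − 17)/29)·10 = 60 + 0.482759 = 60.4828.

60.48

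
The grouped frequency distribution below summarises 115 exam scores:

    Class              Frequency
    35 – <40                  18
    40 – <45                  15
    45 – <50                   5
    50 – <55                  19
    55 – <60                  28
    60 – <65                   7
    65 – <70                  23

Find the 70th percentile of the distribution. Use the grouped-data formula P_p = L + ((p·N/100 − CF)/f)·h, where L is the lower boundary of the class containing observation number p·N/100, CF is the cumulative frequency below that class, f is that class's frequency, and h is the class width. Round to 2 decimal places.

59.20

N = 115; target position k = 70/100 · 115 = 80.5.
Cumulative frequencies: 18, 33, 38, 57, 85, 92, 115.
Observation 80.5 falls in the class 55 – <60.
L = 55, CF = 57, f = 28, h = 5.
P70 = 55 + ((80.5 − 57)/28)·5 = 55 + 4.19643 = 59.1964.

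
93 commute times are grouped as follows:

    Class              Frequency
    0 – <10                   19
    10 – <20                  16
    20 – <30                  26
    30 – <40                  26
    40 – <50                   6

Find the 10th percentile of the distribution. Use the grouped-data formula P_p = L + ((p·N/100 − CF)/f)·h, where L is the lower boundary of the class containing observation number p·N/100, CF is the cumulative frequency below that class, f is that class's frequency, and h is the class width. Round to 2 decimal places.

N = 93; target position k = 10/100 · 93 = 9.3.
Cumulative frequencies: 19, 35, 61, 87, 93.
Observation 9.3 falls in the class 0 – <10.
L = 0, CF = 0, f = 19, h = 10.
P10 = 0 + ((9.3 − 0)/19)·10 = 0 + 4.89474 = 4.89474.

4.89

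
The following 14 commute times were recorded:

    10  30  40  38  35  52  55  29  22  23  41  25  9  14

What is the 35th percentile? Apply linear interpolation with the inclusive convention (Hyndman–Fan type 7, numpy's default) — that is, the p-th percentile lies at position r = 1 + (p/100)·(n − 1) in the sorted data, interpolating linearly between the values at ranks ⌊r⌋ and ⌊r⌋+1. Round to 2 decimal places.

24.10

Sorted: 9, 10, 14, 22, 23, 25, 29, 30, 35, 38, 40, 41, 52, 55.
n = 14.
r = 1 + (35/100)·(14 − 1) = 1 + 4.55 = 5.55.
Rank 5 is 23 and rank 6 is 25.
Interpolate: 23 + 0.55·(25 − 23) = 23 + 0.55·2 = 24.1.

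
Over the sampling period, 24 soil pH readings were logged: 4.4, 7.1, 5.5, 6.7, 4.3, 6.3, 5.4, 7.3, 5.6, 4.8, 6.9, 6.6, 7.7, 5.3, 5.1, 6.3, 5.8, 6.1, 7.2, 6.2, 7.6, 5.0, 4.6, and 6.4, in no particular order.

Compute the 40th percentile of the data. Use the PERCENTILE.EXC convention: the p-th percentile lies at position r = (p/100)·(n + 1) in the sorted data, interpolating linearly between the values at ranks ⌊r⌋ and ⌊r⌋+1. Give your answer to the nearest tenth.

5.6

Sorted: 4.3, 4.4, 4.6, 4.8, 5.0, 5.1, 5.3, 5.4, 5.5, 5.6, 5.8, 6.1, 6.2, 6.3, 6.3, 6.4, 6.6, 6.7, 6.9, 7.1, 7.2, 7.3, 7.6, 7.7.
n = 24.
r = (40/100)·(24 + 1) = 10.
r is an integer, so P40 is the value at rank 10: 5.6.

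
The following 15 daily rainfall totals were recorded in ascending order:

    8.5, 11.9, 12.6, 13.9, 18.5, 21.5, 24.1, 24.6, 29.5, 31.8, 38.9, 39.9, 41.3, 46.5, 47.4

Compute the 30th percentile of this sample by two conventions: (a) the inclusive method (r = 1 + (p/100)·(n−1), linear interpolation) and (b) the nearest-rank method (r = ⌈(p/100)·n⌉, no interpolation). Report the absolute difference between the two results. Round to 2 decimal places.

n = 15.
(a) r = 5.2; between ranks 5 (18.5) and 6 (21.5): 19.1.
(b) the nearest-rank method: rank 5 → 18.5.
|19.1 − 18.5| = 0.6.

0.60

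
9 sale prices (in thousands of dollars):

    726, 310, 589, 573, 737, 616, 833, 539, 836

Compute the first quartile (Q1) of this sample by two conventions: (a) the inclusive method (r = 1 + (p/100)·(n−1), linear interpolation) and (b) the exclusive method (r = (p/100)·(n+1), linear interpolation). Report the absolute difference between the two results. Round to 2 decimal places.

17.00

Sorted: 310, 539, 573, 589, 616, 726, 737, 833, 836.
n = 9.
(a) r = 3 → value at rank 3 = 573.
(b) r = 2.5; between ranks 2 (539) and 3 (573): 556.
|573 − 556| = 17.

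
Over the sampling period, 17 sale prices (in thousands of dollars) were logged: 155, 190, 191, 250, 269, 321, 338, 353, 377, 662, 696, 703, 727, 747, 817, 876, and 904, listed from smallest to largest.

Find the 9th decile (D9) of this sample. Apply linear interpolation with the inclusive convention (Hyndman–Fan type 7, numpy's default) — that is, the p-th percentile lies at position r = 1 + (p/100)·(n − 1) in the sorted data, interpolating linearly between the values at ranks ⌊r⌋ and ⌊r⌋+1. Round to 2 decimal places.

840.60

n = 17.
r = 1 + (90/100)·(17 − 1) = 1 + 14.4 = 15.4.
Rank 15 is 817 and rank 16 is 876.
Interpolate: 817 + 0.4·(876 − 817) = 817 + 0.4·59 = 840.6.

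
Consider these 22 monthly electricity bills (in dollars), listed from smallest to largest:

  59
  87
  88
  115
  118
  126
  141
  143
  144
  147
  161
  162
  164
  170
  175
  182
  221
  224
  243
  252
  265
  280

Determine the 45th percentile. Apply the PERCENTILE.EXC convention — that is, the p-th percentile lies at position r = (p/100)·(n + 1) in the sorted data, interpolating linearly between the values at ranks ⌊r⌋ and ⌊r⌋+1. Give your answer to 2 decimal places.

151.90

n = 22.
r = (45/100)·(22 + 1) = 10.35.
Rank 10 is 147 and rank 11 is 161.
Interpolate: 147 + 0.35·(161 − 147) = 147 + 0.35·14 = 151.9.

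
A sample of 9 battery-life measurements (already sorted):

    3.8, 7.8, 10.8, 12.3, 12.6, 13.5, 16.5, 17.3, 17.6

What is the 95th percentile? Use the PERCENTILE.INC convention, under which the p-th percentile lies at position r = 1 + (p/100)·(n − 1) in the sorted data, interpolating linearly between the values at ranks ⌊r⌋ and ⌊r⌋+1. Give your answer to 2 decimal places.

n = 9.
r = 1 + (95/100)·(9 − 1) = 1 + 7.6 = 8.6.
Rank 8 is 17.3 and rank 9 is 17.6.
Interpolate: 17.3 + 0.6·(17.6 − 17.3) = 17.3 + 0.6·0.3 = 17.48.

17.48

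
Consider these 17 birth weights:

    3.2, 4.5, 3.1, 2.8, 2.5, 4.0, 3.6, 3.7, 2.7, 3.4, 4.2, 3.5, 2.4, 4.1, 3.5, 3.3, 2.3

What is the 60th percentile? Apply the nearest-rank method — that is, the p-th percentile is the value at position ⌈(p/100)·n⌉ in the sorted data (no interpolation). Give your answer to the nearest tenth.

3.5

Sorted: 2.3, 2.4, 2.5, 2.7, 2.8, 3.1, 3.2, 3.3, 3.4, 3.5, 3.5, 3.6, 3.7, 4.0, 4.1, 4.2, 4.5.
n = 17.
Position = ⌈60/100 · 17⌉ = ⌈10.2⌉ = 11.
The value at rank 11 is 3.5.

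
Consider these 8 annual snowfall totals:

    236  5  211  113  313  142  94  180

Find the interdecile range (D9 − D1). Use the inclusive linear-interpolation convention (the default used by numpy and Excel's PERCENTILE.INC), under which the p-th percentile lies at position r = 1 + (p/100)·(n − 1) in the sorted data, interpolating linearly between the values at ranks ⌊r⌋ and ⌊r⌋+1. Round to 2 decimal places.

Sorted: 5, 94, 113, 142, 180, 211, 236, 313.
n = 8.
P10: r = 1.7; ranks 1–2 are 5, 94; interpolating gives 67.3.
P90: r = 7.3; ranks 7–8 are 236, 313; interpolating gives 259.1.
Difference: 259.1 − 67.3 = 191.8.

191.80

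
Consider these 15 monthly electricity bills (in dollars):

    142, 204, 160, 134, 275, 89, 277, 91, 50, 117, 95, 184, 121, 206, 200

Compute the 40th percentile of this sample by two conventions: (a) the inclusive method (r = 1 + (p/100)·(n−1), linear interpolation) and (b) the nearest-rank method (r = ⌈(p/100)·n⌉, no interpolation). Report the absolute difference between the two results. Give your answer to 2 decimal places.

Sorted: 50, 89, 91, 95, 117, 121, 134, 142, 160, 184, 200, 204, 206, 275, 277.
n = 15.
(a) r = 6.6; between ranks 6 (121) and 7 (134): 128.8.
(b) the nearest-rank method: rank 6 → 121.
|128.8 − 121| = 7.8.

7.80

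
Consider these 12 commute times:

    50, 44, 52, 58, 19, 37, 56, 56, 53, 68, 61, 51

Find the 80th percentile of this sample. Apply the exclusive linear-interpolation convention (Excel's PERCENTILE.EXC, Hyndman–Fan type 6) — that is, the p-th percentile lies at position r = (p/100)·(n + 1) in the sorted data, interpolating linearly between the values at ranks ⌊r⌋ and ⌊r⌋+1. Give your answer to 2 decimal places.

Sorted: 19, 37, 44, 50, 51, 52, 53, 56, 56, 58, 61, 68.
n = 12.
r = (80/100)·(12 + 1) = 10.4.
Rank 10 is 58 and rank 11 is 61.
Interpolate: 58 + 0.4·(61 − 58) = 58 + 0.4·3 = 59.2.

59.20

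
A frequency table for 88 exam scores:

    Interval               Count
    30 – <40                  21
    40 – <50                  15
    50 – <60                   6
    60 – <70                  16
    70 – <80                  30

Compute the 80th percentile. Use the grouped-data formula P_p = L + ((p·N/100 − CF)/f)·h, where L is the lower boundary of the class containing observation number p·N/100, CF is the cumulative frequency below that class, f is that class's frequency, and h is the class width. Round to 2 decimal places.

74.13

N = 88; target position k = 80/100 · 88 = 70.4.
Cumulative frequencies: 21, 36, 42, 58, 88.
Observation 70.4 falls in the class 70 – <80.
L = 70, CF = 58, f = 30, h = 10.
P80 = 70 + ((70.4 − 58)/30)·10 = 70 + 4.13333 = 74.1333.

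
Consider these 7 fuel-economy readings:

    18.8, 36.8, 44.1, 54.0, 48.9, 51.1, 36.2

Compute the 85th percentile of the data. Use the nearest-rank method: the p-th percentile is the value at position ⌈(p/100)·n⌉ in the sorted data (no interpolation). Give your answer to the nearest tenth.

Sorted: 18.8, 36.2, 36.8, 44.1, 48.9, 51.1, 54.0.
n = 7.
Position = ⌈85/100 · 7⌉ = ⌈5.95⌉ = 6.
The value at rank 6 is 51.1.

51.1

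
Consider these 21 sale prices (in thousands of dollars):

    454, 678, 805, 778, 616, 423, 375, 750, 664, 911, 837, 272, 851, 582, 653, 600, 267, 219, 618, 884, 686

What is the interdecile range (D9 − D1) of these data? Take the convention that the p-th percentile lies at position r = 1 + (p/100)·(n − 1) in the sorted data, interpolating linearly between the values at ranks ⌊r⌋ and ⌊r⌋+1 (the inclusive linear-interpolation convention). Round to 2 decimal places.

Sorted: 219, 267, 272, 375, 423, 454, 582, 600, 616, 618, 653, 664, 678, 686, 750, 778, 805, 837, 851, 884, 911.
n = 21.
P10: r = 3 (integer) → 272.
P90: r = 19 (integer) → 851.
Difference: 851 − 272 = 579.

579.00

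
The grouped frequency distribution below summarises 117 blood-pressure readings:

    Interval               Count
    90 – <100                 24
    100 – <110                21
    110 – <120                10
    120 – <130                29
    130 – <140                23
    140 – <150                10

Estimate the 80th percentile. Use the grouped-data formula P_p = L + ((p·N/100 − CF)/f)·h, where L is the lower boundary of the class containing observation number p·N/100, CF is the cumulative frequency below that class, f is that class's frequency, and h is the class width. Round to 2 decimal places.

134.17

N = 117; target position k = 80/100 · 117 = 93.6.
Cumulative frequencies: 24, 45, 55, 84, 107, 117.
Observation 93.6 falls in the class 130 – <140.
L = 130, CF = 84, f = 23, h = 10.
P80 = 130 + ((93.6 − 84)/23)·10 = 130 + 4.17391 = 134.174.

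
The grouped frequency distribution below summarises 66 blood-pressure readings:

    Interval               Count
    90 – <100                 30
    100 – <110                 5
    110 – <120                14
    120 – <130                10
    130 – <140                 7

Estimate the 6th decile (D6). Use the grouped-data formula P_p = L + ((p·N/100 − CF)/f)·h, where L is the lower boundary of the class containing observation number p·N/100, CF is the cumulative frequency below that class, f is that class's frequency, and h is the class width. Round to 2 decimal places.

113.29

N = 66; target position k = 60/100 · 66 = 39.6.
Cumulative frequencies: 30, 35, 49, 59, 66.
Observation 39.6 falls in the class 110 – <120.
L = 110, CF = 35, f = 14, h = 10.
P60 = 110 + ((39.6 − 35)/14)·10 = 110 + 3.28571 = 113.286.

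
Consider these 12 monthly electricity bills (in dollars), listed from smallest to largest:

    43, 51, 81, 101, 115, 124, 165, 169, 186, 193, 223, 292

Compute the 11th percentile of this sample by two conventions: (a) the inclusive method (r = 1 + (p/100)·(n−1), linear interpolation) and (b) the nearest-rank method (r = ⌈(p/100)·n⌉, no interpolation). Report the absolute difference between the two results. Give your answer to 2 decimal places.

6.30

n = 12.
(a) r = 2.21; between ranks 2 (51) and 3 (81): 57.3.
(b) the nearest-rank method: rank 2 → 51.
|57.3 − 51| = 6.3.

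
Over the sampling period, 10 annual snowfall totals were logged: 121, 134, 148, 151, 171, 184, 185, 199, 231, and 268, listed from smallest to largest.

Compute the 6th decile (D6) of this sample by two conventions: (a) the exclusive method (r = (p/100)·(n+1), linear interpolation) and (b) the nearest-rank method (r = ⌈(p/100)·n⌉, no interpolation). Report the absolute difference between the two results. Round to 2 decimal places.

n = 10.
(a) r = 6.6; between ranks 6 (184) and 7 (185): 184.6.
(b) the nearest-rank method: rank 6 → 184.
|184.6 − 184| = 0.6.

0.60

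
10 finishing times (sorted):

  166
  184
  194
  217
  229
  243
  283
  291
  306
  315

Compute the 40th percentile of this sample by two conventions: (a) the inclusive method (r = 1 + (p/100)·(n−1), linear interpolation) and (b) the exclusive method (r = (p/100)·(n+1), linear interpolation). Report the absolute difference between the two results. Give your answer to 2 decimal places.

n = 10.
(a) r = 4.6; between ranks 4 (217) and 5 (229): 224.2.
(b) r = 4.4; between ranks 4 (217) and 5 (229): 221.8.
|224.2 − 221.8| = 2.4.

2.40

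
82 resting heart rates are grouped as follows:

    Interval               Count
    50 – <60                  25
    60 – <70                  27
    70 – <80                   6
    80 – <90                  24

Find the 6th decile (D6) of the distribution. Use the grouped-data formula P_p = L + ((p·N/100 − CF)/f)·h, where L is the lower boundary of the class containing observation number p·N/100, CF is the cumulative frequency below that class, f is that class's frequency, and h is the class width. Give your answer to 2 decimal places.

N = 82; target position k = 60/100 · 82 = 49.2.
Cumulative frequencies: 25, 52, 58, 82.
Observation 49.2 falls in the class 60 – <70.
L = 60, CF = 25, f = 27, h = 10.
P60 = 60 + ((49.2 − 25)/27)·10 = 60 + 8.96296 = 68.963.

68.96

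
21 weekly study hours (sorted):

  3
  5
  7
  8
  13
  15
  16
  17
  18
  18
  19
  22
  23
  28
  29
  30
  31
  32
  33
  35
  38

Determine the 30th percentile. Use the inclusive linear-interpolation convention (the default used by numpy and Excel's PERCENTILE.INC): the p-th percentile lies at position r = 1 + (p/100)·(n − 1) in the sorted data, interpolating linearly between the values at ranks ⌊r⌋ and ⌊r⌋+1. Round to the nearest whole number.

16

n = 21.
r = 1 + (30/100)·(21 − 1) = 1 + 6 = 7.
r is an integer, so P30 is the value at rank 7: 16.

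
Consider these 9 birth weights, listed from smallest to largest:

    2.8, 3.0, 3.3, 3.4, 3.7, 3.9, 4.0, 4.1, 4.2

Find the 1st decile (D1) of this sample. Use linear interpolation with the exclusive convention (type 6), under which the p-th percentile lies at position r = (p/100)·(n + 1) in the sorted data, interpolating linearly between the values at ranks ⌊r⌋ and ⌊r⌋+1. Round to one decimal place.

2.8

n = 9.
r = (10/100)·(9 + 1) = 1.
r is an integer, so P10 is the value at rank 1: 2.8.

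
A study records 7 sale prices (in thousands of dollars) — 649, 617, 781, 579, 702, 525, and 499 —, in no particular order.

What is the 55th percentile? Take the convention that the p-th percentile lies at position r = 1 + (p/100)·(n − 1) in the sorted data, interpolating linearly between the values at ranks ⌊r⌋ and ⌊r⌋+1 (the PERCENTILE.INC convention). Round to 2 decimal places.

626.60

Sorted: 499, 525, 579, 617, 649, 702, 781.
n = 7.
r = 1 + (55/100)·(7 − 1) = 1 + 3.3 = 4.3.
Rank 4 is 617 and rank 5 is 649.
Interpolate: 617 + 0.3·(649 − 617) = 617 + 0.3·32 = 626.6.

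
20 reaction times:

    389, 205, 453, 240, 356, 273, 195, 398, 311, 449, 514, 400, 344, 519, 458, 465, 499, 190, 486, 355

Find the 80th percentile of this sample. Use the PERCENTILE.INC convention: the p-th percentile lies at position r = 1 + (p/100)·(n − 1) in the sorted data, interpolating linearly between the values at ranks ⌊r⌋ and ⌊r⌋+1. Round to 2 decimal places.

Sorted: 190, 195, 205, 240, 273, 311, 344, 355, 356, 389, 398, 400, 449, 453, 458, 465, 486, 499, 514, 519.
n = 20.
r = 1 + (80/100)·(20 − 1) = 1 + 15.2 = 16.2.
Rank 16 is 465 and rank 17 is 486.
Interpolate: 465 + 0.2·(486 − 465) = 465 + 0.2·21 = 469.2.

469.20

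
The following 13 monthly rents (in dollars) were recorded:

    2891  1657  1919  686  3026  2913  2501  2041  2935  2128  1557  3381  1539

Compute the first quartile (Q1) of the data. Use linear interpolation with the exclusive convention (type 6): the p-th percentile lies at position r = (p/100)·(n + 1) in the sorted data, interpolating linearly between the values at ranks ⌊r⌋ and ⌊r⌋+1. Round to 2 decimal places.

Sorted: 686, 1539, 1557, 1657, 1919, 2041, 2128, 2501, 2891, 2913, 2935, 3026, 3381.
n = 13.
r = (25/100)·(13 + 1) = 3.5.
Rank 3 is 1557 and rank 4 is 1657.
Interpolate: 1557 + 0.5·(1657 − 1557) = 1557 + 0.5·100 = 1607.

1607.00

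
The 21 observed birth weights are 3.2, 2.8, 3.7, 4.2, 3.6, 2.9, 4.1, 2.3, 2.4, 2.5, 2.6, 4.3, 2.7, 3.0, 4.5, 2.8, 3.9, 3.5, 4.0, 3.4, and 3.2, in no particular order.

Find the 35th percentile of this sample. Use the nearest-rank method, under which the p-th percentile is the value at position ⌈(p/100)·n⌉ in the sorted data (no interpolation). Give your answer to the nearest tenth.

2.9

Sorted: 2.3, 2.4, 2.5, 2.6, 2.7, 2.8, 2.8, 2.9, 3.0, 3.2, 3.2, 3.4, 3.5, 3.6, 3.7, 3.9, 4.0, 4.1, 4.2, 4.3, 4.5.
n = 21.
Position = ⌈35/100 · 21⌉ = ⌈7.35⌉ = 8.
The value at rank 8 is 2.9.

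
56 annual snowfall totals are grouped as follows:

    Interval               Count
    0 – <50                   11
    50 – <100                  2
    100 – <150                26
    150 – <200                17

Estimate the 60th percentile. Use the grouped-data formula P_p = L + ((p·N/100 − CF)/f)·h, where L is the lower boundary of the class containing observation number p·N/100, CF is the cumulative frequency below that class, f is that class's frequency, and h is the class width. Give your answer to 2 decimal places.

139.62

N = 56; target position k = 60/100 · 56 = 33.6.
Cumulative frequencies: 11, 13, 39, 56.
Observation 33.6 falls in the class 100 – <150.
L = 100, CF = 13, f = 26, h = 50.
P60 = 100 + ((33.6 − 13)/26)·50 = 100 + 39.6154 = 139.615.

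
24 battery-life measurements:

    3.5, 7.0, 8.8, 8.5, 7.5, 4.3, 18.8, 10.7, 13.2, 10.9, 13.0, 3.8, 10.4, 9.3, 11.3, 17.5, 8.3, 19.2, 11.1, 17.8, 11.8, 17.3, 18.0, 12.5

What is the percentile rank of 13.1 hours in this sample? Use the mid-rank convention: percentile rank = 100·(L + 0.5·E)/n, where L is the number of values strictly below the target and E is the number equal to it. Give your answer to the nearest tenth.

Sorted: 3.5, 3.8, 4.3, 7.0, 7.5, 8.3, 8.5, 8.8, 9.3, 10.4, 10.7, 10.9, 11.1, 11.3, 11.8, 12.5, 13.0, 13.2, 17.3, 17.5, 17.8, 18.0, 18.8, 19.2.
Count below 13.1: L = 17; count equal: E = 0; n = 24.
Percentile rank = 100·(17 + 0.5·0)/24 = 100·17/24 = 70.83.

70.8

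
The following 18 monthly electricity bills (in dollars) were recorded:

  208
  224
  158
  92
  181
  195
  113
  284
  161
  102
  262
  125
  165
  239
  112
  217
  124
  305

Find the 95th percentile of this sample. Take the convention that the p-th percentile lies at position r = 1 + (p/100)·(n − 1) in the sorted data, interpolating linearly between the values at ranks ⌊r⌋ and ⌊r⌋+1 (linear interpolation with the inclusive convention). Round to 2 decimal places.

287.15

Sorted: 92, 102, 112, 113, 124, 125, 158, 161, 165, 181, 195, 208, 217, 224, 239, 262, 284, 305.
n = 18.
r = 1 + (95/100)·(18 − 1) = 1 + 16.15 = 17.15.
Rank 17 is 284 and rank 18 is 305.
Interpolate: 284 + 0.15·(305 − 284) = 284 + 0.15·21 = 287.15.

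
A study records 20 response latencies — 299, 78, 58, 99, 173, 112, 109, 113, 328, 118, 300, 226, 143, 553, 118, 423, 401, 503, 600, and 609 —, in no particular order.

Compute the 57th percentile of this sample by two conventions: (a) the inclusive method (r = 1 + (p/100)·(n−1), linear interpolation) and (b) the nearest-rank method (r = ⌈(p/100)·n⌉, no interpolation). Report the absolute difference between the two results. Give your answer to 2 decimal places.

Sorted: 58, 78, 99, 109, 112, 113, 118, 118, 143, 173, 226, 299, 300, 328, 401, 423, 503, 553, 600, 609.
n = 20.
(a) r = 11.83; between ranks 11 (226) and 12 (299): 286.59.
(b) the nearest-rank method: rank 12 → 299.
|286.59 − 299| = 12.41.

12.41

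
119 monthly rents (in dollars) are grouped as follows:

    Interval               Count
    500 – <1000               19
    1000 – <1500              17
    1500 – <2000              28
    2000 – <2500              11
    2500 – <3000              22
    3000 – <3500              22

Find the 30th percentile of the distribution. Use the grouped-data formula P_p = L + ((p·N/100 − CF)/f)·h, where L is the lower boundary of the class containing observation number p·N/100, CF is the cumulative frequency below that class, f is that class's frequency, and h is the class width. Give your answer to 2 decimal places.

1491.18

N = 119; target position k = 30/100 · 119 = 35.7.
Cumulative frequencies: 19, 36, 64, 75, 97, 119.
Observation 35.7 falls in the class 1000 – <1500.
L = 1000, CF = 19, f = 17, h = 500.
P30 = 1000 + ((35.7 − 19)/17)·500 = 1000 + 491.176 = 1491.18.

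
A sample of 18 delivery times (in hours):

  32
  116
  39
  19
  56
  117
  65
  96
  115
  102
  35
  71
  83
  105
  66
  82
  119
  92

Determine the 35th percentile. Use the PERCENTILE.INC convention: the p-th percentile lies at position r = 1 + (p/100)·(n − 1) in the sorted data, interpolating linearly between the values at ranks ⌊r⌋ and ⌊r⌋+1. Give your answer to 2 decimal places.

65.95

Sorted: 19, 32, 35, 39, 56, 65, 66, 71, 82, 83, 92, 96, 102, 105, 115, 116, 117, 119.
n = 18.
r = 1 + (35/100)·(18 − 1) = 1 + 5.95 = 6.95.
Rank 6 is 65 and rank 7 is 66.
Interpolate: 65 + 0.95·(66 − 65) = 65 + 0.95·1 = 65.95.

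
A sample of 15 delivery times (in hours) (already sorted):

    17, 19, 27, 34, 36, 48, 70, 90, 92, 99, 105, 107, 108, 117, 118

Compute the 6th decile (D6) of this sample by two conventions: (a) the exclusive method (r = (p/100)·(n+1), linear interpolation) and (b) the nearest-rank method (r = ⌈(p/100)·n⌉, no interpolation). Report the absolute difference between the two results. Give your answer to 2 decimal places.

n = 15.
(a) r = 9.6; between ranks 9 (92) and 10 (99): 96.2.
(b) the nearest-rank method: rank 9 → 92.
|96.2 − 92| = 4.2.

4.20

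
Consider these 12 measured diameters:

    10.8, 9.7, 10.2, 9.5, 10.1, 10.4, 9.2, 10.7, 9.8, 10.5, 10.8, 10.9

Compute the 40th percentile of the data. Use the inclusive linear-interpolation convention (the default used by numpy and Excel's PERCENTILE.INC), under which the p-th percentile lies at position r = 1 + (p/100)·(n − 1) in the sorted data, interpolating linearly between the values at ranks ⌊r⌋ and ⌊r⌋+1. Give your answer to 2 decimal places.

10.14

Sorted: 9.2, 9.5, 9.7, 9.8, 10.1, 10.2, 10.4, 10.5, 10.7, 10.8, 10.8, 10.9.
n = 12.
r = 1 + (40/100)·(12 − 1) = 1 + 4.4 = 5.4.
Rank 5 is 10.1 and rank 6 is 10.2.
Interpolate: 10.1 + 0.4·(10.2 − 10.1) = 10.1 + 0.4·0.1 = 10.14.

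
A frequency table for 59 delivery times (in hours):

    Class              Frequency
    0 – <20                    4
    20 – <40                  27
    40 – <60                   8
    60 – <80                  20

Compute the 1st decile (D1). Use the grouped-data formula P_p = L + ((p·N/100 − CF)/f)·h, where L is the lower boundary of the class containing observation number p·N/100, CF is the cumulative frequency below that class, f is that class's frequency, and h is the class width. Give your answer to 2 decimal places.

N = 59; target position k = 10/100 · 59 = 5.9.
Cumulative frequencies: 4, 31, 39, 59.
Observation 5.9 falls in the class 20 – <40.
L = 20, CF = 4, f = 27, h = 20.
P10 = 20 + ((5.9 − 4)/27)·20 = 20 + 1.40741 = 21.4074.

21.41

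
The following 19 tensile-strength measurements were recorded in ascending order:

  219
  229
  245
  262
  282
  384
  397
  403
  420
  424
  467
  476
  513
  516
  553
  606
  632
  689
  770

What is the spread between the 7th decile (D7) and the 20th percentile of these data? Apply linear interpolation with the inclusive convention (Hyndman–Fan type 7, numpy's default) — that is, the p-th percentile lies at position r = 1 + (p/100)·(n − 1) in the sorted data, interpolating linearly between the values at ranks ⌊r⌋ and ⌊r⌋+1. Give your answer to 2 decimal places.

240.80

n = 19.
P20: r = 4.6; ranks 4–5 are 262, 282; interpolating gives 274.
P70: r = 13.6; ranks 13–14 are 513, 516; interpolating gives 514.8.
Difference: 514.8 − 274 = 240.8.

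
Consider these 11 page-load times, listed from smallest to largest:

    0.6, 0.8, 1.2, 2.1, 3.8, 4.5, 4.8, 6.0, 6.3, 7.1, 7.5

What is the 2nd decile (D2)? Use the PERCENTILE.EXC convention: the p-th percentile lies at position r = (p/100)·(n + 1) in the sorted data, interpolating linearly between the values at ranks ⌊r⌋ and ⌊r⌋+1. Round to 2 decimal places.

n = 11.
r = (20/100)·(11 + 1) = 2.4.
Rank 2 is 0.8 and rank 3 is 1.2.
Interpolate: 0.8 + 0.4·(1.2 − 0.8) = 0.8 + 0.4·0.4 = 0.96.

0.96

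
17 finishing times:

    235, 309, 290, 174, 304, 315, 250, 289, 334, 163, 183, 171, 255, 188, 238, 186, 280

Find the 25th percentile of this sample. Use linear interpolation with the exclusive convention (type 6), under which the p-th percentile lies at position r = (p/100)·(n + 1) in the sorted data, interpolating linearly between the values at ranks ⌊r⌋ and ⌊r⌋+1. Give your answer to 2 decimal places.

184.50

Sorted: 163, 171, 174, 183, 186, 188, 235, 238, 250, 255, 280, 289, 290, 304, 309, 315, 334.
n = 17.
r = (25/100)·(17 + 1) = 4.5.
Rank 4 is 183 and rank 5 is 186.
Interpolate: 183 + 0.5·(186 − 183) = 183 + 0.5·3 = 184.5.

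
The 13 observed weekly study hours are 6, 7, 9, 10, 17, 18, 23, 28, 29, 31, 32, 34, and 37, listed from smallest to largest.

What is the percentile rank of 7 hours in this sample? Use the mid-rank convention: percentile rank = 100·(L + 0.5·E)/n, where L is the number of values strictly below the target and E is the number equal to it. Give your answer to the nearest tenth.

11.5

Count below 7: L = 1; count equal: E = 1; n = 13.
Percentile rank = 100·(1 + 0.5·1)/13 = 100·1.5/13 = 11.54.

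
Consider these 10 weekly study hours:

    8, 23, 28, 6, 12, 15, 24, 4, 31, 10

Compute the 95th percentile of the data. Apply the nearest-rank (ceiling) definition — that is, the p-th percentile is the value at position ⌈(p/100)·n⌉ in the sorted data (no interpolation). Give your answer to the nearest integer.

Sorted: 4, 6, 8, 10, 12, 15, 23, 24, 28, 31.
n = 10.
Position = ⌈95/100 · 10⌉ = ⌈9.5⌉ = 10.
The value at rank 10 is 31.

31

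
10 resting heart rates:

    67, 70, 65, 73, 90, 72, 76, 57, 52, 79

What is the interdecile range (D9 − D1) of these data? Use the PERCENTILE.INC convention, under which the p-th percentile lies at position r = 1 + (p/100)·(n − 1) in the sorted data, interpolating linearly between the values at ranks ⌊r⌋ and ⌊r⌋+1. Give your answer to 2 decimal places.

23.60

Sorted: 52, 57, 65, 67, 70, 72, 73, 76, 79, 90.
n = 10.
P10: r = 1.9; ranks 1–2 are 52, 57; interpolating gives 56.5.
P90: r = 9.1; ranks 9–10 are 79, 90; interpolating gives 80.1.
Difference: 80.1 − 56.5 = 23.6.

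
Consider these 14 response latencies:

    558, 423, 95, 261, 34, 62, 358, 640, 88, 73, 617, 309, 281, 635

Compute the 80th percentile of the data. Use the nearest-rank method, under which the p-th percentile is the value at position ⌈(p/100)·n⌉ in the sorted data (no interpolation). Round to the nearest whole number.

617

Sorted: 34, 62, 73, 88, 95, 261, 281, 309, 358, 423, 558, 617, 635, 640.
n = 14.
Position = ⌈80/100 · 14⌉ = ⌈11.2⌉ = 12.
The value at rank 12 is 617.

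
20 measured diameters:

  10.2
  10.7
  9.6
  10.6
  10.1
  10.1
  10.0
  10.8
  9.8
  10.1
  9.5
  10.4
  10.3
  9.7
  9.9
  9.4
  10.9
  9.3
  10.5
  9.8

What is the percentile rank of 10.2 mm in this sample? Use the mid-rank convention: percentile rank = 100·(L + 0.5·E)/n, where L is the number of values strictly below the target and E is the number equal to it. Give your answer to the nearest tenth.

62.5

Sorted: 9.3, 9.4, 9.5, 9.6, 9.7, 9.8, 9.8, 9.9, 10.0, 10.1, 10.1, 10.1, 10.2, 10.3, 10.4, 10.5, 10.6, 10.7, 10.8, 10.9.
Count below 10.2: L = 12; count equal: E = 1; n = 20.
Percentile rank = 100·(12 + 0.5·1)/20 = 100·12.5/20 = 62.5.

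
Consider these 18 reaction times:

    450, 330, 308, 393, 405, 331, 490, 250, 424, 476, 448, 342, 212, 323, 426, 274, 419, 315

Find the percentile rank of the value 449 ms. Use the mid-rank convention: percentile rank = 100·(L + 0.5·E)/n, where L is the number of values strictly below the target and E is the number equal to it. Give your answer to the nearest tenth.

83.3

Sorted: 212, 250, 274, 308, 315, 323, 330, 331, 342, 393, 405, 419, 424, 426, 448, 450, 476, 490.
Count below 449: L = 15; count equal: E = 0; n = 18.
Percentile rank = 100·(15 + 0.5·0)/18 = 100·15/18 = 83.33.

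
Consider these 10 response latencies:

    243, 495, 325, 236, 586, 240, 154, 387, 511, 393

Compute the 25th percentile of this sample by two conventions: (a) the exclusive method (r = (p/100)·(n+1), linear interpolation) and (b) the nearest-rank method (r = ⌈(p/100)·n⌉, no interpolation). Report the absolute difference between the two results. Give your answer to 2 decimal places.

Sorted: 154, 236, 240, 243, 325, 387, 393, 495, 511, 586.
n = 10.
(a) r = 2.75; between ranks 2 (236) and 3 (240): 239.
(b) the nearest-rank method: rank 3 → 240.
|239 − 240| = 1.

1.00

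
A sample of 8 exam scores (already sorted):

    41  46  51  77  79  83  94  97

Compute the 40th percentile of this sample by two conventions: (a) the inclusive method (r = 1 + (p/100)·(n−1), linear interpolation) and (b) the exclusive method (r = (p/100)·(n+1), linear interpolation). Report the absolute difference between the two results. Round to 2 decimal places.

5.20

n = 8.
(a) r = 3.8; between ranks 3 (51) and 4 (77): 71.8.
(b) r = 3.6; between ranks 3 (51) and 4 (77): 66.6.
|71.8 − 66.6| = 5.2.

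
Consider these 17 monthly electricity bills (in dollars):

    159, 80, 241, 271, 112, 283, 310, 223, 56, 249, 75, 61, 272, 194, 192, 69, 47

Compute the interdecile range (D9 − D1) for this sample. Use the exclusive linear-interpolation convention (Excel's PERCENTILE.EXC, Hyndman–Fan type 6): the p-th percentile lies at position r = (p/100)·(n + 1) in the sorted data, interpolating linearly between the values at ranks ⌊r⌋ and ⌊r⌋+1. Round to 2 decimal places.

Sorted: 47, 56, 61, 69, 75, 80, 112, 159, 192, 194, 223, 241, 249, 271, 272, 283, 310.
n = 17.
P10: r = 1.8; ranks 1–2 are 47, 56; interpolating gives 54.2.
P90: r = 16.2; ranks 16–17 are 283, 310; interpolating gives 288.4.
Difference: 288.4 − 54.2 = 234.2.

234.20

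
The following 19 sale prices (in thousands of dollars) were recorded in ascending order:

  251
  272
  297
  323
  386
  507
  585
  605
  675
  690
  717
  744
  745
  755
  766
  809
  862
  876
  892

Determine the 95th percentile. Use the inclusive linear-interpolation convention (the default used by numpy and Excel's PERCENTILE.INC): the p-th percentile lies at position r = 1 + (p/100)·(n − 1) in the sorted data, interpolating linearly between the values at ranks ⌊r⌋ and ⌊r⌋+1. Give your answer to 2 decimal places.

877.60

n = 19.
r = 1 + (95/100)·(19 − 1) = 1 + 17.1 = 18.1.
Rank 18 is 876 and rank 19 is 892.
Interpolate: 876 + 0.1·(892 − 876) = 876 + 0.1·16 = 877.6.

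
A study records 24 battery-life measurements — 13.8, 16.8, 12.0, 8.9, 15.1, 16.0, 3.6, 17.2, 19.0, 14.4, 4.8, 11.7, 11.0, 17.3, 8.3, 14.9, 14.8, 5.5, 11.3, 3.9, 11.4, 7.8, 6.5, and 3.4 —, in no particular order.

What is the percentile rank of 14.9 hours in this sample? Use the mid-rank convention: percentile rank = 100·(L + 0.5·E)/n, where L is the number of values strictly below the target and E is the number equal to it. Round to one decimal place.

72.9

Sorted: 3.4, 3.6, 3.9, 4.8, 5.5, 6.5, 7.8, 8.3, 8.9, 11.0, 11.3, 11.4, 11.7, 12.0, 13.8, 14.4, 14.8, 14.9, 15.1, 16.0, 16.8, 17.2, 17.3, 19.0.
Count below 14.9: L = 17; count equal: E = 1; n = 24.
Percentile rank = 100·(17 + 0.5·1)/24 = 100·17.5/24 = 72.92.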